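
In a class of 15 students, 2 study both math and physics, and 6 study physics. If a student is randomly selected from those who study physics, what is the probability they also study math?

P(A ∩ B) = 2/15
P(B) = 6/15 = 2/5
P(A|B) = P(A ∩ B) / P(B) = (2/15) / (2/5) = 1/3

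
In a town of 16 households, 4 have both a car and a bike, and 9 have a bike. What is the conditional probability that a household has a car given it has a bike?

P(A ∩ B) = 4/16 = 1/4
P(B) = 9/16
P(A|B) = P(A ∩ B) / P(B) = (1/4) / (9/16) = 4/9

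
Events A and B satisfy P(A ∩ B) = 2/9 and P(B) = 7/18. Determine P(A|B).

P(A|B) = P(A ∩ B) / P(B)
= (2/9) / (7/18)
= 4/7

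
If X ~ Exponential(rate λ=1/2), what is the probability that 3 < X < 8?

P(3 < X < 8) = ∫_{3}^{8} f(x) dx
where f(x) = \frac{e^{- \frac{x}{2}}}{2}
= - \frac{1}{e^{4}} + e^{- \frac{3}{2}}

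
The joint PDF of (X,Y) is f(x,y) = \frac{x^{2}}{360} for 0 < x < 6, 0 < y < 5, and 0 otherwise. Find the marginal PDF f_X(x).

f_X(x) = ∫_0^5 f(x,y) dy
= ∫_0^5 \frac{x^{2}}{360} dy
= \frac{x^{2}}{72} for 0 < x < 6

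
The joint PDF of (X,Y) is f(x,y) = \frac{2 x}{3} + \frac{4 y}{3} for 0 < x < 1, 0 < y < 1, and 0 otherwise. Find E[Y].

E[Y] = ∫_0^1 ∫_0^1 y × f(x,y) dx dy
= \frac{11}{18}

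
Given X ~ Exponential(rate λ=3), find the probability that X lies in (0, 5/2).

P(0 < X < 5/2) = ∫_{0}^{5/2} f(x) dx
where f(x) = 3 e^{- 3 x}
= 1 - e^{- \frac{15}{2}}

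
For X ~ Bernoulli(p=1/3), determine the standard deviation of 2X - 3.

For X ~ Bernoulli(p=1/3):
Var(X) = \frac{2}{9}
SD(X) = √(Var(X)) = √(\frac{2}{9}) = \frac{\sqrt{2}}{3}
SD(2X - 3) = |2| × SD(X) = 2 × \frac{\sqrt{2}}{3} = \frac{2 \sqrt{2}}{3}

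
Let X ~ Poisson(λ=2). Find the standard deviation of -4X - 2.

For X ~ Poisson(λ=2):
Var(X) = 2
SD(X) = √(Var(X)) = √(2) = \sqrt{2}
SD(-4X - 2) = |-4| × SD(X) = 4 × \sqrt{2} = 4 \sqrt{2}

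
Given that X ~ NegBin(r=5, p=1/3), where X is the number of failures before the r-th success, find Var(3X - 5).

For X ~ NegBin(r=5, p=1/3), where X is the number of failures before the r-th success:
Var(X) = 30
Var(3X - 5) = (3)² × Var(X) = 9 × 30 = 270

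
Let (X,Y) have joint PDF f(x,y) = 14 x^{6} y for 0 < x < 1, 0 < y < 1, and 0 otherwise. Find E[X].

E[X] = ∫_0^1 ∫_0^1 x × f(x,y) dy dx
= ∫_0^1 ∫_0^1 x × (14 x^{6} y) dy dx
= \frac{7}{8}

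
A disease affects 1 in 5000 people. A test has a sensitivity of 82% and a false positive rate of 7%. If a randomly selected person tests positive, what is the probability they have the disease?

Let D = the rare event, + = positive/flagged.
P(D) = 1/5000
P(+|D) = 82/100 = 41/50
P(+|D') = 7/100
P(+) = P(+|D)P(D) + P(+|D')P(D')
     = \frac{41}{50} × \frac{1}{5000} + \frac{7}{100} × \frac{4999}{5000}
     = \frac{1403}{20000}
P(D|+) = P(+|D)P(D)/P(+) = \frac{82}{35075}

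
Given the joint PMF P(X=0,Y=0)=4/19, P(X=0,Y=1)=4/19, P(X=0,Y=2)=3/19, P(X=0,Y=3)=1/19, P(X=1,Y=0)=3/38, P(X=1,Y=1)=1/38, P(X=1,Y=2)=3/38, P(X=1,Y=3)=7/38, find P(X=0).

P(X=0) = P(X=0,Y=0) + P(X=0,Y=1) + P(X=0,Y=2) + P(X=0,Y=3)
= 4/19 + 4/19 + 3/19 + 1/19
= 12/19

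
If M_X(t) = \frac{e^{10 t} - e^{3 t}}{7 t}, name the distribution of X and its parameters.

The MGF M(t) = \frac{e^{10 t} - e^{3 t}}{7 t} is the standard form for the Uniform distribution.
Comparing with the known MGF formula identifies: Uniform(3, 10)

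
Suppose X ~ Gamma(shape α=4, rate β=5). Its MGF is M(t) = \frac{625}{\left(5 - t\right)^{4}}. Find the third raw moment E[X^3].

To find E[X^3], compute M^(3)(0):
M^(1)(t) = \frac{2500}{\left(5 - t\right)^{5}}
M^(2)(t) = \frac{12500}{\left(5 - t\right)^{6}}
M^(3)(t) = \frac{75000}{\left(5 - t\right)^{7}}
M^(3)(0) = \frac{24}{25}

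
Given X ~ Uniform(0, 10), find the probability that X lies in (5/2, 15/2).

P(5/2 < X < 15/2) = ∫_{5/2}^{15/2} f(x) dx
where f(x) = \frac{1}{10}
= \frac{1}{2}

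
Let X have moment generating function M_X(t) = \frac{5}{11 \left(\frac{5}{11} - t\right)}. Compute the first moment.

To find E[X], compute M^(1)(0):
M^(1)(t) = \frac{5}{11 \left(\frac{5}{11} - t\right)^{2}}
M^(1)(0) = \frac{11}{5}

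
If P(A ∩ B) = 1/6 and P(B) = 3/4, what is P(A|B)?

P(A|B) = P(A ∩ B) / P(B)
= (1/6) / (3/4)
= 2/9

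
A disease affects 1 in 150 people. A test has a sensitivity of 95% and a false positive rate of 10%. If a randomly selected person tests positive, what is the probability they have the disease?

Let D = the rare event, + = positive/flagged.
P(D) = 1/150
P(+|D) = 95/100 = 19/20
P(+|D') = 10/100 = 1/10
P(+) = P(+|D)P(D) + P(+|D')P(D')
     = \frac{19}{20} × \frac{1}{150} + \frac{1}{10} × \frac{149}{150}
     = \frac{317}{3000}
P(D|+) = P(+|D)P(D)/P(+) = \frac{19}{317}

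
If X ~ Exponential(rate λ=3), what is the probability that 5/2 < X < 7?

P(5/2 < X < 7) = ∫_{5/2}^{7} f(x) dx
where f(x) = 3 e^{- 3 x}
= - \frac{1}{e^{21}} + e^{- \frac{15}{2}}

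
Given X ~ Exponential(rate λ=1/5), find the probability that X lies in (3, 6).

P(3 < X < 6) = ∫_{3}^{6} f(x) dx
where f(x) = \frac{e^{- \frac{x}{5}}}{5}
= - \frac{1 - e^{\frac{3}{5}}}{e^{\frac{6}{5}}}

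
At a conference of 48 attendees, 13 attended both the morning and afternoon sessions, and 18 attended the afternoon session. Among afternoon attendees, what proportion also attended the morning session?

P(A ∩ B) = 13/48
P(B) = 18/48 = 3/8
P(A|B) = P(A ∩ B) / P(B) = (13/48) / (3/8) = 13/18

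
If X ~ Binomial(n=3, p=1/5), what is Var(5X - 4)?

For X ~ Binomial(n=3, p=1/5):
Var(X) = \frac{12}{25}
Var(5X - 4) = (5)² × Var(X) = 25 × \frac{12}{25} = 12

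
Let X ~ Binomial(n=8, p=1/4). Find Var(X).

For X ~ Binomial(n=8, p=1/4):
Var(X) = \frac{3}{2}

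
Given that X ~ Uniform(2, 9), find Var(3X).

For X ~ Uniform(2, 9):
Var(X) = \frac{49}{12}
Var(3X) = (3)² × Var(X) = 9 × \frac{49}{12} = \frac{147}{4}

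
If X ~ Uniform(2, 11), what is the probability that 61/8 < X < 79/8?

P(61/8 < X < 79/8) = ∫_{61/8}^{79/8} f(x) dx
where f(x) = \frac{1}{9}
= \frac{1}{4}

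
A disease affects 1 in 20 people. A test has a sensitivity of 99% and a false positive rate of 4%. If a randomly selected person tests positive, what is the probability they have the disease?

Let D = the rare event, + = positive/flagged.
P(D) = 1/20
P(+|D) = 99/100
P(+|D') = 4/100 = 1/25
P(+) = P(+|D)P(D) + P(+|D')P(D')
     = \frac{99}{100} × \frac{1}{20} + \frac{1}{25} × \frac{19}{20}
     = \frac{7}{80}
P(D|+) = P(+|D)P(D)/P(+) = \frac{99}{175}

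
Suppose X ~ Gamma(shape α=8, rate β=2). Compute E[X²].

Using the identity E[X²] = Var(X) + (E[X])²:
E[X] = 4
Var(X) = 2
E[X²] = 2 + (4)²
= 18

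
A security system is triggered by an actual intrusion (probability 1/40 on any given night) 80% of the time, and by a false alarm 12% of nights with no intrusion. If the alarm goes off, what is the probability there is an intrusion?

Let D = the rare event, + = positive/flagged.
P(D) = 1/40
P(+|D) = 80/100 = 4/5
P(+|D') = 12/100 = 3/25
P(+) = P(+|D)P(D) + P(+|D')P(D')
     = \frac{4}{5} × \frac{1}{40} + \frac{3}{25} × \frac{39}{40}
     = \frac{137}{1000}
P(D|+) = P(+|D)P(D)/P(+) = \frac{20}{137}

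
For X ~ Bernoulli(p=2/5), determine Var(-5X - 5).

For X ~ Bernoulli(p=2/5):
Var(X) = \frac{6}{25}
Var(-5X - 5) = (-5)² × Var(X) = 25 × \frac{6}{25} = 6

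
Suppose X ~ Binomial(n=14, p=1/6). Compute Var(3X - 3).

For X ~ Binomial(n=14, p=1/6):
Var(X) = \frac{35}{18}
Var(3X - 3) = (3)² × Var(X) = 9 × \frac{35}{18} = \frac{35}{2}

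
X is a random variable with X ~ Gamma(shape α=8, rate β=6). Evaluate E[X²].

Using the identity E[X²] = Var(X) + (E[X])²:
E[X] = \frac{4}{3}
Var(X) = \frac{2}{9}
E[X²] = \frac{2}{9} + (\frac{4}{3})²
= 2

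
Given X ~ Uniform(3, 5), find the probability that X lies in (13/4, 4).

P(13/4 < X < 4) = ∫_{13/4}^{4} f(x) dx
where f(x) = \frac{1}{2}
= \frac{3}{8}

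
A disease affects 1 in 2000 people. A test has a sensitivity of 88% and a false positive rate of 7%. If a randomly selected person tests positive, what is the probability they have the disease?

Let D = the rare event, + = positive/flagged.
P(D) = 1/2000
P(+|D) = 88/100 = 22/25
P(+|D') = 7/100
P(+) = P(+|D)P(D) + P(+|D')P(D')
     = \frac{22}{25} × \frac{1}{2000} + \frac{7}{100} × \frac{1999}{2000}
     = \frac{14081}{200000}
P(D|+) = P(+|D)P(D)/P(+) = \frac{88}{14081}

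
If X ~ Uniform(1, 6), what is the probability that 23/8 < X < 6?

P(23/8 < X < 6) = ∫_{23/8}^{6} f(x) dx
where f(x) = \frac{1}{5}
= \frac{5}{8}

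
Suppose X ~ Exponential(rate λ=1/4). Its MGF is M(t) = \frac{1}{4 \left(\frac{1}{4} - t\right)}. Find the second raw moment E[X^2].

To find E[X^2], compute M^(2)(0):
M^(1)(t) = \frac{1}{4 \left(\frac{1}{4} - t\right)^{2}}
M^(2)(t) = \frac{1}{2 \left(\frac{1}{4} - t\right)^{3}}
M^(2)(0) = 32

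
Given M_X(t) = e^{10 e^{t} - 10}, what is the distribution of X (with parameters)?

The MGF M(t) = e^{10 e^{t} - 10} is the standard form for the Poisson distribution.
Comparing with the known MGF formula identifies: Poisson(λ=10)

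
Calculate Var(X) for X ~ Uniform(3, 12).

For X ~ Uniform(3, 12):
Var(X) = \frac{27}{4}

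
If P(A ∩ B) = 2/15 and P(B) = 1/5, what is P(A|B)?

P(A|B) = P(A ∩ B) / P(B)
= (2/15) / (1/5)
= 2/3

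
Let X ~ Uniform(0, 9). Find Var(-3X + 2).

For X ~ Uniform(0, 9):
Var(X) = \frac{27}{4}
Var(-3X + 2) = (-3)² × Var(X) = 9 × \frac{27}{4} = \frac{243}{4}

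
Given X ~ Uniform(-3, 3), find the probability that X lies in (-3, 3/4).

P(-3 < X < 3/4) = ∫_{-3}^{3/4} f(x) dx
where f(x) = \frac{1}{6}
= \frac{5}{8}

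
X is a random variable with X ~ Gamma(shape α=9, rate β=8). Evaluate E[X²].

Using the identity E[X²] = Var(X) + (E[X])²:
E[X] = \frac{9}{8}
Var(X) = \frac{9}{64}
E[X²] = \frac{9}{64} + (\frac{9}{8})²
= \frac{45}{32}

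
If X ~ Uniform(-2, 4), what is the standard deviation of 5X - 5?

For X ~ Uniform(-2, 4):
Var(X) = 3
SD(X) = √(Var(X)) = √(3) = \sqrt{3}
SD(5X - 5) = |5| × SD(X) = 5 × \sqrt{3} = 5 \sqrt{3}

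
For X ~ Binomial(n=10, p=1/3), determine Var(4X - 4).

For X ~ Binomial(n=10, p=1/3):
Var(X) = \frac{20}{9}
Var(4X - 4) = (4)² × Var(X) = 16 × \frac{20}{9} = \frac{320}{9}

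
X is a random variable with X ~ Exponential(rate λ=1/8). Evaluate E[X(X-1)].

E[X(X-1)] = E[X² - X] = E[X²] - E[X]
E[X] = 8
E[X²] = Var(X) + (E[X])² = 64 + (8)² = 128
E[X(X-1)] = 128 - 8 = 120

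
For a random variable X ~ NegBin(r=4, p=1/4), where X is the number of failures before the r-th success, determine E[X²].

Using the identity E[X²] = Var(X) + (E[X])²:
E[X] = 12
Var(X) = 48
E[X²] = 48 + (12)²
= 192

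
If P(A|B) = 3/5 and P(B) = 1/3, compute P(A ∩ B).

By definition, P(A|B) = P(A ∩ B) / P(B)
So P(A ∩ B) = P(A|B) × P(B)
= 3/5 × 1/3
= 1/5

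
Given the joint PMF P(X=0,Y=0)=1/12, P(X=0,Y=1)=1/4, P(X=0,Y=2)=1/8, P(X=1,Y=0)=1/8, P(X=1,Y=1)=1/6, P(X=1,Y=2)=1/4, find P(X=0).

P(X=0) = P(X=0,Y=0) + P(X=0,Y=1) + P(X=0,Y=2)
= 1/12 + 1/4 + 1/8
= 11/24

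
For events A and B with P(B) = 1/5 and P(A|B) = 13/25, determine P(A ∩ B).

By definition, P(A|B) = P(A ∩ B) / P(B)
So P(A ∩ B) = P(A|B) × P(B)
= 13/25 × 1/5
= 13/125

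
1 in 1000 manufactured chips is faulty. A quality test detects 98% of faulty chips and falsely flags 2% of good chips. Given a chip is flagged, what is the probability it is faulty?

Let D = the rare event, + = positive/flagged.
P(D) = 1/1000
P(+|D) = 98/100 = 49/50
P(+|D') = 2/100 = 1/50
P(+) = P(+|D)P(D) + P(+|D')P(D')
     = \frac{49}{50} × \frac{1}{1000} + \frac{1}{50} × \frac{999}{1000}
     = \frac{131}{6250}
P(D|+) = P(+|D)P(D)/P(+) = \frac{49}{1048}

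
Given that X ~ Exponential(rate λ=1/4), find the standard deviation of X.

For X ~ Exponential(rate λ=1/4):
Var(X) = 16
SD(X) = √(Var(X)) = √(16) = 4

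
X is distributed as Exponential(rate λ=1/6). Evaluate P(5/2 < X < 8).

P(5/2 < X < 8) = ∫_{5/2}^{8} f(x) dx
where f(x) = \frac{e^{- \frac{x}{6}}}{6}
= - \frac{1}{e^{\frac{4}{3}}} + e^{- \frac{5}{12}}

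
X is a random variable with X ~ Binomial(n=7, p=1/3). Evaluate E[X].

For X ~ Binomial(n=7, p=1/3), the expected value is:
E[X] = \frac{7}{3}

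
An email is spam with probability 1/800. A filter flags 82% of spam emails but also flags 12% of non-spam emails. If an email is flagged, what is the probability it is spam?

Let D = the rare event, + = positive/flagged.
P(D) = 1/800
P(+|D) = 82/100 = 41/50
P(+|D') = 12/100 = 3/25
P(+) = P(+|D)P(D) + P(+|D')P(D')
     = \frac{41}{50} × \frac{1}{800} + \frac{3}{25} × \frac{799}{800}
     = \frac{967}{8000}
P(D|+) = P(+|D)P(D)/P(+) = \frac{41}{4835}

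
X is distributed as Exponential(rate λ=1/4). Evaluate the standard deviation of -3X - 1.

For X ~ Exponential(rate λ=1/4):
Var(X) = 16
SD(X) = √(Var(X)) = √(16) = 4
SD(-3X - 1) = |-3| × SD(X) = 3 × 4 = 12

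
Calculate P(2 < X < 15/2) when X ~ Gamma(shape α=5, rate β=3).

P(2 < X < 15/2) = ∫_{2}^{15/2} f(x) dx
where f(x) = \frac{81 x^{4} e^{- 3 x}}{8}
= - \frac{1645283}{128 e^{\frac{45}{2}}} + \frac{115}{e^{6}}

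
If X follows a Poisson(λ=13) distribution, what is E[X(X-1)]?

E[X(X-1)] = E[X² - X] = E[X²] - E[X]
E[X] = 13
E[X²] = Var(X) + (E[X])² = 13 + (13)² = 182
E[X(X-1)] = 182 - 13 = 169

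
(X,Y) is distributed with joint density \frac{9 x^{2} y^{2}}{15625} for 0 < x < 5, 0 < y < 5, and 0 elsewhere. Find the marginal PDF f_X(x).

f_X(x) = ∫_0^5 f(x,y) dy
= ∫_0^5 \frac{9 x^{2} y^{2}}{15625} dy
= \frac{3 x^{2}}{125} for 0 < x < 5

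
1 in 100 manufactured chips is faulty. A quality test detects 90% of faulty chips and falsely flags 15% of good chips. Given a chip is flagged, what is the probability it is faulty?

Let D = the rare event, + = positive/flagged.
P(D) = 1/100
P(+|D) = 90/100 = 9/10
P(+|D') = 15/100 = 3/20
P(+) = P(+|D)P(D) + P(+|D')P(D')
     = \frac{9}{10} × \frac{1}{100} + \frac{3}{20} × \frac{99}{100}
     = \frac{63}{400}
P(D|+) = P(+|D)P(D)/P(+) = \frac{2}{35}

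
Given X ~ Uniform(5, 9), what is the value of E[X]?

For X ~ Uniform(5, 9), the expected value is:
E[X] = 7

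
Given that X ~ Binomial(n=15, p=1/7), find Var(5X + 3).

For X ~ Binomial(n=15, p=1/7):
Var(X) = \frac{90}{49}
Var(5X + 3) = (5)² × Var(X) = 25 × \frac{90}{49} = \frac{2250}{49}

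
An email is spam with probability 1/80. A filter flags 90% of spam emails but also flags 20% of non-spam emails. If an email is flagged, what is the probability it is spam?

Let D = the rare event, + = positive/flagged.
P(D) = 1/80
P(+|D) = 90/100 = 9/10
P(+|D') = 20/100 = 1/5
P(+) = P(+|D)P(D) + P(+|D')P(D')
     = \frac{9}{10} × \frac{1}{80} + \frac{1}{5} × \frac{79}{80}
     = \frac{167}{800}
P(D|+) = P(+|D)P(D)/P(+) = \frac{9}{167}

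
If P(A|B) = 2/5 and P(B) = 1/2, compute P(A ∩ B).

By definition, P(A|B) = P(A ∩ B) / P(B)
So P(A ∩ B) = P(A|B) × P(B)
= 2/5 × 1/2
= 1/5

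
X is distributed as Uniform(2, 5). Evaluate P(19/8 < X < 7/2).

P(19/8 < X < 7/2) = ∫_{19/8}^{7/2} f(x) dx
where f(x) = \frac{1}{3}
= \frac{3}{8}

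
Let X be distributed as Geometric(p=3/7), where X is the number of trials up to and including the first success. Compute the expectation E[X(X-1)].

E[X(X-1)] = E[X² - X] = E[X²] - E[X]
E[X] = \frac{7}{3}
E[X²] = Var(X) + (E[X])² = \frac{28}{9} + (\frac{7}{3})² = \frac{77}{9}
E[X(X-1)] = \frac{77}{9} - \frac{7}{3} = \frac{56}{9}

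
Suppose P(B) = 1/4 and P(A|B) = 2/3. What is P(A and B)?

By definition, P(A|B) = P(A ∩ B) / P(B)
So P(A ∩ B) = P(A|B) × P(B)
= 2/3 × 1/4
= 1/6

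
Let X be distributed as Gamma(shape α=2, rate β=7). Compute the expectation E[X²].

Using the identity E[X²] = Var(X) + (E[X])²:
E[X] = \frac{2}{7}
Var(X) = \frac{2}{49}
E[X²] = \frac{2}{49} + (\frac{2}{7})²
= \frac{6}{49}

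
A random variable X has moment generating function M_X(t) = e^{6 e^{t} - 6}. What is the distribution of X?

The MGF M(t) = e^{6 e^{t} - 6} is the standard form for the Poisson distribution.
Comparing with the known MGF formula identifies: Poisson(λ=6)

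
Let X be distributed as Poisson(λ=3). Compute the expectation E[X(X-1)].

E[X(X-1)] = E[X² - X] = E[X²] - E[X]
E[X] = 3
E[X²] = Var(X) + (E[X])² = 3 + (3)² = 12
E[X(X-1)] = 12 - 3 = 9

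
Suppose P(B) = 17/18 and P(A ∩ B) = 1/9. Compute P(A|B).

P(A|B) = P(A ∩ B) / P(B)
= (1/9) / (17/18)
= 2/17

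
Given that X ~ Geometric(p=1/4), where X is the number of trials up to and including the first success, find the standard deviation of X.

For X ~ Geometric(p=1/4), where X is the number of trials up to and including the first success:
Var(X) = 12
SD(X) = √(Var(X)) = √(12) = 2 \sqrt{3}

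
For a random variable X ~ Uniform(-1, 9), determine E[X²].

Using the identity E[X²] = Var(X) + (E[X])²:
E[X] = 4
Var(X) = \frac{25}{3}
E[X²] = \frac{25}{3} + (4)²
= \frac{73}{3}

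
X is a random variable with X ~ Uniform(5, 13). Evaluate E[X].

For X ~ Uniform(5, 13), the expected value is:
E[X] = 9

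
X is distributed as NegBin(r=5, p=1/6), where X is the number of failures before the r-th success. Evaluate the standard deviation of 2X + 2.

For X ~ NegBin(r=5, p=1/6), where X is the number of failures before the r-th success:
Var(X) = 150
SD(X) = √(Var(X)) = √(150) = 5 \sqrt{6}
SD(2X + 2) = |2| × SD(X) = 2 × 5 \sqrt{6} = 10 \sqrt{6}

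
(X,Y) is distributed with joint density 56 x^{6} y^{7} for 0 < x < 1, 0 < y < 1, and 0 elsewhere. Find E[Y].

E[Y] = ∫_0^1 ∫_0^1 y × f(x,y) dx dy
= \frac{8}{9}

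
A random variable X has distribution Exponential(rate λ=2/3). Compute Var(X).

For X ~ Exponential(rate λ=2/3):
Var(X) = \frac{9}{4}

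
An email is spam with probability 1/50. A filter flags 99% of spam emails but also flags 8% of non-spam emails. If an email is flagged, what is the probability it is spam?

Let D = the rare event, + = positive/flagged.
P(D) = 1/50
P(+|D) = 99/100
P(+|D') = 8/100 = 2/25
P(+) = P(+|D)P(D) + P(+|D')P(D')
     = \frac{99}{100} × \frac{1}{50} + \frac{2}{25} × \frac{49}{50}
     = \frac{491}{5000}
P(D|+) = P(+|D)P(D)/P(+) = \frac{99}{491}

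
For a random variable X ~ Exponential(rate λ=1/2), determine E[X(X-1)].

E[X(X-1)] = E[X² - X] = E[X²] - E[X]
E[X] = 2
E[X²] = Var(X) + (E[X])² = 4 + (2)² = 8
E[X(X-1)] = 8 - 2 = 6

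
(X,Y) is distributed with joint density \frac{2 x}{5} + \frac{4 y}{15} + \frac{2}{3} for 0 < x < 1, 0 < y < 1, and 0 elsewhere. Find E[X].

E[X] = ∫_0^1 ∫_0^1 x × f(x,y) dy dx
= ∫_0^1 ∫_0^1 x × (\frac{2 x}{5} + \frac{4 y}{15} + \frac{2}{3}) dy dx
= \frac{8}{15}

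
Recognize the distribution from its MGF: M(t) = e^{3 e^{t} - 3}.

The MGF M(t) = e^{3 e^{t} - 3} is the standard form for the Poisson distribution.
Comparing with the known MGF formula identifies: Poisson(λ=3)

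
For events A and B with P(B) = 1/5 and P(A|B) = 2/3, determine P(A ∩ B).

By definition, P(A|B) = P(A ∩ B) / P(B)
So P(A ∩ B) = P(A|B) × P(B)
= 2/3 × 1/5
= 2/15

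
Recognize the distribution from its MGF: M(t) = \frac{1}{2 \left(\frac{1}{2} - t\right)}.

The MGF M(t) = \frac{1}{2 \left(\frac{1}{2} - t\right)} is the standard form for the Exponential distribution.
Comparing with the known MGF formula identifies: Exponential(rate λ=1/2)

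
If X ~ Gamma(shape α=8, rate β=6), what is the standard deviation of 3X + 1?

For X ~ Gamma(shape α=8, rate β=6):
Var(X) = \frac{2}{9}
SD(X) = √(Var(X)) = √(\frac{2}{9}) = \frac{\sqrt{2}}{3}
SD(3X + 1) = |3| × SD(X) = 3 × \frac{\sqrt{2}}{3} = \sqrt{2}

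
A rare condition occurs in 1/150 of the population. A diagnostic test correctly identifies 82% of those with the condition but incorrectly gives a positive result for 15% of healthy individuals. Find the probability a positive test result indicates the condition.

Let D = the rare event, + = positive/flagged.
P(D) = 1/150
P(+|D) = 82/100 = 41/50
P(+|D') = 15/100 = 3/20
P(+) = P(+|D)P(D) + P(+|D')P(D')
     = \frac{41}{50} × \frac{1}{150} + \frac{3}{20} × \frac{149}{150}
     = \frac{2317}{15000}
P(D|+) = P(+|D)P(D)/P(+) = \frac{82}{2317}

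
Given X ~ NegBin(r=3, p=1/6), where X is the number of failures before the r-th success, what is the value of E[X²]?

Using the identity E[X²] = Var(X) + (E[X])²:
E[X] = 15
Var(X) = 90
E[X²] = 90 + (15)²
= 315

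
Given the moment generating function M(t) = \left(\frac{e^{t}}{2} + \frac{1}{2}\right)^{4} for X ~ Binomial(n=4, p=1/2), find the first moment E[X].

To find E[X], compute M^(1)(0):
M^(1)(t) = 2 \left(\frac{e^{t}}{2} + \frac{1}{2}\right)^{3} e^{t}
M^(1)(0) = 2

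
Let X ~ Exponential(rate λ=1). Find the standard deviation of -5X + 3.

For X ~ Exponential(rate λ=1):
Var(X) = 1
SD(X) = √(Var(X)) = √(1) = 1
SD(-5X + 3) = |-5| × SD(X) = 5 × 1 = 5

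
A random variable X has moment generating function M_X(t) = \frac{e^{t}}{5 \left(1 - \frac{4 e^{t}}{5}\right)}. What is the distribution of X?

The MGF M(t) = \frac{e^{t}}{5 \left(1 - \frac{4 e^{t}}{5}\right)} is the standard form for the Geometric distribution.
Comparing with the known MGF formula identifies: Geometric(p=1/5), X = trial number of first success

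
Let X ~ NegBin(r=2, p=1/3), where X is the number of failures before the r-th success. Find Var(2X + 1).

For X ~ NegBin(r=2, p=1/3), where X is the number of failures before the r-th success:
Var(X) = 12
Var(2X + 1) = (2)² × Var(X) = 4 × 12 = 48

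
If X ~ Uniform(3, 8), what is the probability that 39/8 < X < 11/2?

P(39/8 < X < 11/2) = ∫_{39/8}^{11/2} f(x) dx
where f(x) = \frac{1}{5}
= \frac{1}{8}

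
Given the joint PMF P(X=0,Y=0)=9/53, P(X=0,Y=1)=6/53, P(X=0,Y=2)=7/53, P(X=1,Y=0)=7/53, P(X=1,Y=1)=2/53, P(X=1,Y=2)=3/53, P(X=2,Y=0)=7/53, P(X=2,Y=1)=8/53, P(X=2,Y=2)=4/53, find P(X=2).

P(X=2) = P(X=2,Y=0) + P(X=2,Y=1) + P(X=2,Y=2)
= 7/53 + 8/53 + 4/53
= 19/53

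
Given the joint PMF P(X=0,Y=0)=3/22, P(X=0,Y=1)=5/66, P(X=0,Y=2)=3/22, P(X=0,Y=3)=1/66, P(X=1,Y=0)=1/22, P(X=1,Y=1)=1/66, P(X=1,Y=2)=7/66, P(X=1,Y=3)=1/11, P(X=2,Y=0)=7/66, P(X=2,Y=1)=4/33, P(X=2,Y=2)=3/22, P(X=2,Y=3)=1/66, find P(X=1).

P(X=1) = P(X=1,Y=0) + P(X=1,Y=1) + P(X=1,Y=2) + P(X=1,Y=3)
= 1/22 + 1/66 + 7/66 + 1/11
= 17/66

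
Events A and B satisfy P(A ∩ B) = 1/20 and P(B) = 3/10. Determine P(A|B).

P(A|B) = P(A ∩ B) / P(B)
= (1/20) / (3/10)
= 1/6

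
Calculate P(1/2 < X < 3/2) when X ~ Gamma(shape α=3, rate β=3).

P(1/2 < X < 3/2) = ∫_{1/2}^{3/2} f(x) dx
where f(x) = \frac{27 x^{2} e^{- 3 x}}{2}
= \frac{-125 + 29 e^{3}}{8 e^{\frac{9}{2}}}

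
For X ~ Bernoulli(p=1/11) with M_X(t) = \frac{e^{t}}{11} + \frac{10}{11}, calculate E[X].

To find E[X], compute M^(1)(0):
M^(1)(t) = \frac{e^{t}}{11}
M^(1)(0) = \frac{1}{11}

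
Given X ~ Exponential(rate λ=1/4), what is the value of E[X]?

For X ~ Exponential(rate λ=1/4), the expected value is:
E[X] = 4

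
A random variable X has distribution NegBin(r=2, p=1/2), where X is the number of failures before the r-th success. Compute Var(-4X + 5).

For X ~ NegBin(r=2, p=1/2), where X is the number of failures before the r-th success:
Var(X) = 4
Var(-4X + 5) = (-4)² × Var(X) = 16 × 4 = 64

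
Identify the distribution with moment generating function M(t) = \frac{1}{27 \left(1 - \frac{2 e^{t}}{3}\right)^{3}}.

The MGF M(t) = \frac{1}{27 \left(1 - \frac{2 e^{t}}{3}\right)^{3}} is the standard form for the NegativeBinomial distribution.
Comparing with the known MGF formula identifies: NegBin(r=3, p=1/3), X = failures before r-th success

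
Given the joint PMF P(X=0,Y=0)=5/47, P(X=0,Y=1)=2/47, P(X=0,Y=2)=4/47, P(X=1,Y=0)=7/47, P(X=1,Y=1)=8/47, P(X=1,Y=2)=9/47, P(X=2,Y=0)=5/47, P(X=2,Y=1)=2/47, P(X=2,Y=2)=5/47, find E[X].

First find marginal of X:
P(X=0) = 11/47
P(X=1) = 24/47
P(X=2) = 12/47
E[X] = 0 × 11/47 + 1 × 24/47 + 2 × 12/47 = 48/47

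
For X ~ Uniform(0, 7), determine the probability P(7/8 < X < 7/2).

P(7/8 < X < 7/2) = ∫_{7/8}^{7/2} f(x) dx
where f(x) = \frac{1}{7}
= \frac{3}{8}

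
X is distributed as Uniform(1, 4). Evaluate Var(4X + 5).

For X ~ Uniform(1, 4):
Var(X) = \frac{3}{4}
Var(4X + 5) = (4)² × Var(X) = 16 × \frac{3}{4} = 12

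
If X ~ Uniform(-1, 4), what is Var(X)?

For X ~ Uniform(-1, 4):
Var(X) = \frac{25}{12}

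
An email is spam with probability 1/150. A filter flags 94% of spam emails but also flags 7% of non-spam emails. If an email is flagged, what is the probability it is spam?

Let D = the rare event, + = positive/flagged.
P(D) = 1/150
P(+|D) = 94/100 = 47/50
P(+|D') = 7/100
P(+) = P(+|D)P(D) + P(+|D')P(D')
     = \frac{47}{50} × \frac{1}{150} + \frac{7}{100} × \frac{149}{150}
     = \frac{379}{5000}
P(D|+) = P(+|D)P(D)/P(+) = \frac{94}{1137}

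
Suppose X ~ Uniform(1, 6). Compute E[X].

For X ~ Uniform(1, 6), the expected value is:
E[X] = \frac{7}{2}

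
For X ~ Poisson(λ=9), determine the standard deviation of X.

For X ~ Poisson(λ=9):
Var(X) = 9
SD(X) = √(Var(X)) = √(9) = 3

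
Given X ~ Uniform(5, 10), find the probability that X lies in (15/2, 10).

P(15/2 < X < 10) = ∫_{15/2}^{10} f(x) dx
where f(x) = \frac{1}{5}
= \frac{1}{2}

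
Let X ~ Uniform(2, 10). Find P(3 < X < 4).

P(3 < X < 4) = ∫_{3}^{4} f(x) dx
where f(x) = \frac{1}{8}
= \frac{1}{8}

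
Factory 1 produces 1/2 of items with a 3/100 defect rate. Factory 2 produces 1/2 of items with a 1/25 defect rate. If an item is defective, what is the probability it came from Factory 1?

Using Bayes' theorem:
P(F1) = 1/2, P(D|F1) = 3/100
P(F2) = 1/2, P(D|F2) = 1/25
P(D) = P(D|F1)P(F1) + P(D|F2)P(F2)
     = \frac{7}{200}
P(F1|D) = P(D|F1)P(F1) / P(D)
= \frac{3}{7}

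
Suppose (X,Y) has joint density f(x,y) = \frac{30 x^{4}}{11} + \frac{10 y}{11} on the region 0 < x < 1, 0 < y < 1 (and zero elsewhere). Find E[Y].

E[Y] = ∫_0^1 ∫_0^1 y × f(x,y) dx dy
= \frac{19}{33}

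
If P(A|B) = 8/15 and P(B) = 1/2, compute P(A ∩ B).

By definition, P(A|B) = P(A ∩ B) / P(B)
So P(A ∩ B) = P(A|B) × P(B)
= 8/15 × 1/2
= 4/15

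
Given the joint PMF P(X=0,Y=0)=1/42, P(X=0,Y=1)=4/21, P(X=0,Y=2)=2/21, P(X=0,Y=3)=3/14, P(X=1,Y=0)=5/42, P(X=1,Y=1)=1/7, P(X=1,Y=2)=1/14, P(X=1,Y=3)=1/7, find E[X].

First find marginal of X:
P(X=0) = 11/21
P(X=1) = 10/21
E[X] = 0 × 11/21 + 1 × 10/21 = 10/21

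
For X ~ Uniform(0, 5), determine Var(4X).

For X ~ Uniform(0, 5):
Var(X) = \frac{25}{12}
Var(4X) = (4)² × Var(X) = 16 × \frac{25}{12} = \frac{100}{3}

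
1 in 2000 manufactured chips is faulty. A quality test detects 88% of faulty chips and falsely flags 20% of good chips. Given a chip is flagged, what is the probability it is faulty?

Let D = the rare event, + = positive/flagged.
P(D) = 1/2000
P(+|D) = 88/100 = 22/25
P(+|D') = 20/100 = 1/5
P(+) = P(+|D)P(D) + P(+|D')P(D')
     = \frac{22}{25} × \frac{1}{2000} + \frac{1}{5} × \frac{1999}{2000}
     = \frac{10017}{50000}
P(D|+) = P(+|D)P(D)/P(+) = \frac{22}{10017}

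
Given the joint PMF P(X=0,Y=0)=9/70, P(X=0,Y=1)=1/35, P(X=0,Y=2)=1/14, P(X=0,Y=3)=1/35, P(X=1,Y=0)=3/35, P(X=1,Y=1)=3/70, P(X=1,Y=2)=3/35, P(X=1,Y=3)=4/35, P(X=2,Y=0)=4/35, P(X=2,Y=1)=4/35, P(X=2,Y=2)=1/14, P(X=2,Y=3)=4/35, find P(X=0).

P(X=0) = P(X=0,Y=0) + P(X=0,Y=1) + P(X=0,Y=2) + P(X=0,Y=3)
= 9/70 + 1/35 + 1/14 + 1/35
= 9/35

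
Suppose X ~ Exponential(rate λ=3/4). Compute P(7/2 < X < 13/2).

P(7/2 < X < 13/2) = ∫_{7/2}^{13/2} f(x) dx
where f(x) = \frac{3 e^{- \frac{3 x}{4}}}{4}
= - \frac{1 - e^{\frac{9}{4}}}{e^{\frac{39}{8}}}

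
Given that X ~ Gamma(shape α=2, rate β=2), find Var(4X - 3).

For X ~ Gamma(shape α=2, rate β=2):
Var(X) = \frac{1}{2}
Var(4X - 3) = (4)² × Var(X) = 16 × \frac{1}{2} = 8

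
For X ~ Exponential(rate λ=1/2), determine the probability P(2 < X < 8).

P(2 < X < 8) = ∫_{2}^{8} f(x) dx
where f(x) = \frac{e^{- \frac{x}{2}}}{2}
= - \frac{1 - e^{3}}{e^{4}}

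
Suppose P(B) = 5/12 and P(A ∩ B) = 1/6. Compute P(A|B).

P(A|B) = P(A ∩ B) / P(B)
= (1/6) / (5/12)
= 2/5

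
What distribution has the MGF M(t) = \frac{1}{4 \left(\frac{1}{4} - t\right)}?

The MGF M(t) = \frac{1}{4 \left(\frac{1}{4} - t\right)} is the standard form for the Exponential distribution.
Comparing with the known MGF formula identifies: Exponential(rate λ=1/4)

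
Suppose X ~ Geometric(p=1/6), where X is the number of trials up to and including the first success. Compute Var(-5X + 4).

For X ~ Geometric(p=1/6), where X is the number of trials up to and including the first success:
Var(X) = 30
Var(-5X + 4) = (-5)² × Var(X) = 25 × 30 = 750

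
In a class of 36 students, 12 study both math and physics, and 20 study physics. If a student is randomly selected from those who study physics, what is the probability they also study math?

P(A ∩ B) = 12/36 = 1/3
P(B) = 20/36 = 5/9
P(A|B) = P(A ∩ B) / P(B) = (1/3) / (5/9) = 3/5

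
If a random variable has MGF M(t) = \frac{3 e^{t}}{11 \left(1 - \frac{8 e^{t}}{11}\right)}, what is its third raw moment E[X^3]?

To find E[X^3], compute M^(3)(0):
M^(1)(t) = \frac{3 e^{t}}{11 \left(1 - \frac{8 e^{t}}{11}\right)} + \frac{24 e^{2 t}}{121 \left(1 - \frac{8 e^{t}}{11}\right)^{2}}
M^(2)(t) = \frac{3 e^{t}}{11 \left(1 - \frac{8 e^{t}}{11}\right)} + \frac{72 e^{2 t}}{121 \left(1 - \frac{8 e^{t}}{11}\right)^{2}} + \frac{384 e^{3 t}}{1331 \left(1 - \frac{8 e^{t}}{11}\right)^{3}}
M^(3)(t) = \frac{3 e^{t}}{11 \left(1 - \frac{8 e^{t}}{11}\right)} + \frac{168 e^{2 t}}{121 \left(1 - \frac{8 e^{t}}{11}\right)^{2}} + \frac{2304 e^{3 t}}{1331 \left(1 - \frac{8 e^{t}}{11}\right)^{3}} + \frac{9216 e^{4 t}}{14641 \left(1 - \frac{8 e^{t}}{11}\right)^{4}}
M^(3)(0) = \frac{1969}{9}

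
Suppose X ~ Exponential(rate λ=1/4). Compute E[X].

For X ~ Exponential(rate λ=1/4), the expected value is:
E[X] = 4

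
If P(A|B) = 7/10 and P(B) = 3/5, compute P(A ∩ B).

By definition, P(A|B) = P(A ∩ B) / P(B)
So P(A ∩ B) = P(A|B) × P(B)
= 7/10 × 3/5
= 21/50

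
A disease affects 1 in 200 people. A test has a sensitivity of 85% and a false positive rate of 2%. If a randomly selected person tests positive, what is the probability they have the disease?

Let D = the rare event, + = positive/flagged.
P(D) = 1/200
P(+|D) = 85/100 = 17/20
P(+|D') = 2/100 = 1/50
P(+) = P(+|D)P(D) + P(+|D')P(D')
     = \frac{17}{20} × \frac{1}{200} + \frac{1}{50} × \frac{199}{200}
     = \frac{483}{20000}
P(D|+) = P(+|D)P(D)/P(+) = \frac{85}{483}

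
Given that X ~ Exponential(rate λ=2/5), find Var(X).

For X ~ Exponential(rate λ=2/5):
Var(X) = \frac{25}{4}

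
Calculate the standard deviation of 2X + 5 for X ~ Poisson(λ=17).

For X ~ Poisson(λ=17):
Var(X) = 17
SD(X) = √(Var(X)) = √(17) = \sqrt{17}
SD(2X + 5) = |2| × SD(X) = 2 × \sqrt{17} = 2 \sqrt{17}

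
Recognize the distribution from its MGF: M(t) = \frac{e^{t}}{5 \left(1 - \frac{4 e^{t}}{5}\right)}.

The MGF M(t) = \frac{e^{t}}{5 \left(1 - \frac{4 e^{t}}{5}\right)} is the standard form for the Geometric distribution.
Comparing with the known MGF formula identifies: Geometric(p=1/5), X = trial number of first success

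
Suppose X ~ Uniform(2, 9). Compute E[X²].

Using the identity E[X²] = Var(X) + (E[X])²:
E[X] = \frac{11}{2}
Var(X) = \frac{49}{12}
E[X²] = \frac{49}{12} + (\frac{11}{2})²
= \frac{103}{3}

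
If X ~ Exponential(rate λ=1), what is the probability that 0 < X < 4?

P(0 < X < 4) = ∫_{0}^{4} f(x) dx
where f(x) = e^{- x}
= 1 - e^{-4}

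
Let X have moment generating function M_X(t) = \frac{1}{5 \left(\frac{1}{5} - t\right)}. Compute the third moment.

To find E[X^3], compute M^(3)(0):
M^(1)(t) = \frac{1}{5 \left(\frac{1}{5} - t\right)^{2}}
M^(2)(t) = \frac{2}{5 \left(\frac{1}{5} - t\right)^{3}}
M^(3)(t) = \frac{6}{5 \left(\frac{1}{5} - t\right)^{4}}
M^(3)(0) = 750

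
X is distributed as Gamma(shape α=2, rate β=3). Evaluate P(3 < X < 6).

P(3 < X < 6) = ∫_{3}^{6} f(x) dx
where f(x) = 9 x e^{- 3 x}
= \frac{-19 + 10 e^{9}}{e^{18}}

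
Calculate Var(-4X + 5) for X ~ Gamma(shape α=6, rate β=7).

For X ~ Gamma(shape α=6, rate β=7):
Var(X) = \frac{6}{49}
Var(-4X + 5) = (-4)² × Var(X) = 16 × \frac{6}{49} = \frac{96}{49}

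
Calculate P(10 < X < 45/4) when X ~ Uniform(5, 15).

P(10 < X < 45/4) = ∫_{10}^{45/4} f(x) dx
where f(x) = \frac{1}{10}
= \frac{1}{8}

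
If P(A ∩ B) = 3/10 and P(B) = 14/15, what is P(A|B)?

P(A|B) = P(A ∩ B) / P(B)
= (3/10) / (14/15)
= 9/28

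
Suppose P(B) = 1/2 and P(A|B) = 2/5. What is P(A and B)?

By definition, P(A|B) = P(A ∩ B) / P(B)
So P(A ∩ B) = P(A|B) × P(B)
= 2/5 × 1/2
= 1/5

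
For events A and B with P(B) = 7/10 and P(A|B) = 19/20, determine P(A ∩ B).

By definition, P(A|B) = P(A ∩ B) / P(B)
So P(A ∩ B) = P(A|B) × P(B)
= 19/20 × 7/10
= 133/200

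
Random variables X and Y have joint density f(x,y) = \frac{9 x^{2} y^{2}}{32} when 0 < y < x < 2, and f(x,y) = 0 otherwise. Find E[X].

f_X(x) = ∫_0^x \frac{9 x^{2} y^{2}}{32} dy = \frac{3 x^{5}}{32}
E[X] = ∫_0^2 x × (\frac{3 x^{5}}{32}) dx = \frac{12}{7}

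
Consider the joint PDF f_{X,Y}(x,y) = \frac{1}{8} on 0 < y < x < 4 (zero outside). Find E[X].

f_X(x) = ∫_0^x \frac{1}{8} dy = \frac{x}{8}
E[X] = ∫_0^4 x × (\frac{x}{8}) dx = \frac{8}{3}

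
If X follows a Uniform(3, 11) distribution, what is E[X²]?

Using the identity E[X²] = Var(X) + (E[X])²:
E[X] = 7
Var(X) = \frac{16}{3}
E[X²] = \frac{16}{3} + (7)²
= \frac{163}{3}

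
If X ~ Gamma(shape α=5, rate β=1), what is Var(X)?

For X ~ Gamma(shape α=5, rate β=1):
Var(X) = 5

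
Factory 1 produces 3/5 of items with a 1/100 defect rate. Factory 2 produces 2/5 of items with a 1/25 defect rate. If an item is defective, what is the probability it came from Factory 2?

Using Bayes' theorem:
P(F1) = 3/5, P(D|F1) = 1/100
P(F2) = 2/5, P(D|F2) = 1/25
P(D) = P(D|F1)P(F1) + P(D|F2)P(F2)
     = \frac{11}{500}
P(F2|D) = P(D|F2)P(F2) / P(D)
= \frac{8}{11}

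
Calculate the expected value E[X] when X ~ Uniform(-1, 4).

For X ~ Uniform(-1, 4), the expected value is:
E[X] = \frac{3}{2}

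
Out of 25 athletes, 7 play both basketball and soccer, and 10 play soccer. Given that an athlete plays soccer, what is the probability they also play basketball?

P(A ∩ B) = 7/25
P(B) = 10/25 = 2/5
P(A|B) = P(A ∩ B) / P(B) = (7/25) / (2/5) = 7/10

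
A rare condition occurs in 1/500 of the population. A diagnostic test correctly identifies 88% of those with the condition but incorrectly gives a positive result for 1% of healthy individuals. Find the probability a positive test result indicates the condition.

Let D = the rare event, + = positive/flagged.
P(D) = 1/500
P(+|D) = 88/100 = 22/25
P(+|D') = 1/100
P(+) = P(+|D)P(D) + P(+|D')P(D')
     = \frac{22}{25} × \frac{1}{500} + \frac{1}{100} × \frac{499}{500}
     = \frac{587}{50000}
P(D|+) = P(+|D)P(D)/P(+) = \frac{88}{587}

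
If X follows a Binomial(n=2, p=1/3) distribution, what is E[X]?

For X ~ Binomial(n=2, p=1/3), the expected value is:
E[X] = \frac{2}{3}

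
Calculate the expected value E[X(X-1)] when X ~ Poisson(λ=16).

E[X(X-1)] = E[X² - X] = E[X²] - E[X]
E[X] = 16
E[X²] = Var(X) + (E[X])² = 16 + (16)² = 272
E[X(X-1)] = 272 - 16 = 256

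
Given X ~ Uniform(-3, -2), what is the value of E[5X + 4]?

For X ~ Uniform(-3, -2):
E[X] = - \frac{5}{2}
E[5X + 4] = 5 × E[X] + 4 = - \frac{17}{2}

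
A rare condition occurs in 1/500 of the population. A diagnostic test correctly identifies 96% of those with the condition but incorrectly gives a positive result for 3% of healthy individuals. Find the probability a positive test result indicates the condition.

Let D = the rare event, + = positive/flagged.
P(D) = 1/500
P(+|D) = 96/100 = 24/25
P(+|D') = 3/100
P(+) = P(+|D)P(D) + P(+|D')P(D')
     = \frac{24}{25} × \frac{1}{500} + \frac{3}{100} × \frac{499}{500}
     = \frac{1593}{50000}
P(D|+) = P(+|D)P(D)/P(+) = \frac{32}{531}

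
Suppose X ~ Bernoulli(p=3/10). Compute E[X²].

Using the identity E[X²] = Var(X) + (E[X])²:
E[X] = \frac{3}{10}
Var(X) = \frac{21}{100}
E[X²] = \frac{21}{100} + (\frac{3}{10})²
= \frac{3}{10}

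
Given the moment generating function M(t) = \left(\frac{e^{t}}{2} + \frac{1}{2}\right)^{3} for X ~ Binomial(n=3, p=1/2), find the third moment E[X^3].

To find E[X^3], compute M^(3)(0):
M^(1)(t) = \frac{3 \left(\frac{e^{t}}{2} + \frac{1}{2}\right)^{2} e^{t}}{2}
M^(2)(t) = \frac{3 \left(\frac{e^{t}}{2} + \frac{1}{2}\right)^{2} e^{t}}{2} + \frac{3 \left(\frac{e^{t}}{2} + \frac{1}{2}\right) e^{2 t}}{2}
M^(3)(t) = \frac{3 \left(\frac{e^{t}}{2} + \frac{1}{2}\right)^{2} e^{t}}{2} + \frac{9 \left(\frac{e^{t}}{2} + \frac{1}{2}\right) e^{2 t}}{2} + \frac{3 e^{3 t}}{4}
M^(3)(0) = \frac{27}{4}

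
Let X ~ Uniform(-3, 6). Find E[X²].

Using the identity E[X²] = Var(X) + (E[X])²:
E[X] = \frac{3}{2}
Var(X) = \frac{27}{4}
E[X²] = \frac{27}{4} + (\frac{3}{2})²
= 9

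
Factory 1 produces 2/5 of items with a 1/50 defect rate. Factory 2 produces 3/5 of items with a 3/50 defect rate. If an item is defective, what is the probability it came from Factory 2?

Using Bayes' theorem:
P(F1) = 2/5, P(D|F1) = 1/50
P(F2) = 3/5, P(D|F2) = 3/50
P(D) = P(D|F1)P(F1) + P(D|F2)P(F2)
     = \frac{11}{250}
P(F2|D) = P(D|F2)P(F2) / P(D)
= \frac{9}{11}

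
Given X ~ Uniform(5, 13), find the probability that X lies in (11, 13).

P(11 < X < 13) = ∫_{11}^{13} f(x) dx
where f(x) = \frac{1}{8}
= \frac{1}{4}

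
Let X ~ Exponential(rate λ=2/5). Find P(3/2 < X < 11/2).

P(3/2 < X < 11/2) = ∫_{3/2}^{11/2} f(x) dx
where f(x) = \frac{2 e^{- \frac{2 x}{5}}}{5}
= - \frac{1 - e^{\frac{8}{5}}}{e^{\frac{11}{5}}}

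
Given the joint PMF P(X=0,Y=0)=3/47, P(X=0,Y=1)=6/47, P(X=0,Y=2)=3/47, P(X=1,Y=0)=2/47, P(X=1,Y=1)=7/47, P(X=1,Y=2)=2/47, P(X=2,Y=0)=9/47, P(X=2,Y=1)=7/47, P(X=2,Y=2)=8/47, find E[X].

First find marginal of X:
P(X=0) = 12/47
P(X=1) = 11/47
P(X=2) = 24/47
E[X] = 0 × 12/47 + 1 × 11/47 + 2 × 24/47 = 59/47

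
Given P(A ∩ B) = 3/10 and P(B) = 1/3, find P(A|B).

P(A|B) = P(A ∩ B) / P(B)
= (3/10) / (1/3)
= 9/10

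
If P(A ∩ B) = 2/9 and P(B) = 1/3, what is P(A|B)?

P(A|B) = P(A ∩ B) / P(B)
= (2/9) / (1/3)
= 2/3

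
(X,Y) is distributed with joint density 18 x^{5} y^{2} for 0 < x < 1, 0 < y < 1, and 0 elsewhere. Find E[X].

E[X] = ∫_0^1 ∫_0^1 x × f(x,y) dy dx
= ∫_0^1 ∫_0^1 x × (18 x^{5} y^{2}) dy dx
= \frac{6}{7}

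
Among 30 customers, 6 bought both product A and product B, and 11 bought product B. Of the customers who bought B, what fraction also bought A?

P(A ∩ B) = 6/30 = 1/5
P(B) = 11/30
P(A|B) = P(A ∩ B) / P(B) = (1/5) / (11/30) = 6/11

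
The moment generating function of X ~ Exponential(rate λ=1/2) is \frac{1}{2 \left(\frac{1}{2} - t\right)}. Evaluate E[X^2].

To find E[X^2], compute M^(2)(0):
M^(1)(t) = \frac{1}{2 \left(\frac{1}{2} - t\right)^{2}}
M^(2)(t) = \frac{1}{\left(\frac{1}{2} - t\right)^{3}}
M^(2)(0) = 8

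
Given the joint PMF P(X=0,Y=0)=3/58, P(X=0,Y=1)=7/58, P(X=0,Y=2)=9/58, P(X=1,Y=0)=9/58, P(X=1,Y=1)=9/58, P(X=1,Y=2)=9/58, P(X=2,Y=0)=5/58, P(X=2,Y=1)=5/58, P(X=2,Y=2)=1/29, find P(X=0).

P(X=0) = P(X=0,Y=0) + P(X=0,Y=1) + P(X=0,Y=2)
= 3/58 + 7/58 + 9/58
= 19/58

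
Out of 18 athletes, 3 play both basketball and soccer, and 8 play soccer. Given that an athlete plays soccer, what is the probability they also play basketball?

P(A ∩ B) = 3/18 = 1/6
P(B) = 8/18 = 4/9
P(A|B) = P(A ∩ B) / P(B) = (1/6) / (4/9) = 3/8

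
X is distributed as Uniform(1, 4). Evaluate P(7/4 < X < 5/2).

P(7/4 < X < 5/2) = ∫_{7/4}^{5/2} f(x) dx
where f(x) = \frac{1}{3}
= \frac{1}{4}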